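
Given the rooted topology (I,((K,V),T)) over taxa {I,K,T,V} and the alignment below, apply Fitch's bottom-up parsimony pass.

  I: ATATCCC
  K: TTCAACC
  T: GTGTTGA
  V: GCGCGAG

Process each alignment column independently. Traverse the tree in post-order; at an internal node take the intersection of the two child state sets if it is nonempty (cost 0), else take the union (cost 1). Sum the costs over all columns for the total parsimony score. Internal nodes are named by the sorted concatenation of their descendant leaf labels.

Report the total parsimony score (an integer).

site 0, node KV: K={T} ∪ V={G} → {G,T} (+1)
site 0, node KTV: KV={G,T} ∩ T={G} → {G} (+0)
site 0, node IKTV: I={A} ∪ KTV={G} → {A,G} (+1)
site 1, node KV: K={T} ∪ V={C} → {C,T} (+1)
site 1, node KTV: KV={C,T} ∩ T={T} → {T} (+0)
site 1, node IKTV: I={T} ∩ KTV={T} → {T} (+0)
site 2, node KV: K={C} ∪ V={G} → {C,G} (+1)
site 2, node KTV: KV={C,G} ∩ T={G} → {G} (+0)
site 2, node IKTV: I={A} ∪ KTV={G} → {A,G} (+1)
site 3, node KV: K={A} ∪ V={C} → {A,C} (+1)
site 3, node KTV: KV={A,C} ∪ T={T} → {A,C,T} (+1)
site 3, node IKTV: I={T} ∩ KTV={A,C,T} → {T} (+0)
site 4, node KV: K={A} ∪ V={G} → {A,G} (+1)
site 4, node KTV: KV={A,G} ∪ T={T} → {A,G,T} (+1)
site 4, node IKTV: I={C} ∪ KTV={A,G,T} → {A,C,G,T} (+1)
site 5, node KV: K={C} ∪ V={A} → {A,C} (+1)
site 5, node KTV: KV={A,C} ∪ T={G} → {A,C,G} (+1)
site 5, node IKTV: I={C} ∩ KTV={A,C,G} → {C} (+0)
site 6, node KV: K={C} ∪ V={G} → {C,G} (+1)
site 6, node KTV: KV={C,G} ∪ T={A} → {A,C,G} (+1)
site 6, node IKTV: I={C} ∩ KTV={A,C,G} → {C} (+0)
per-site changes: [2, 1, 2, 2, 3, 2, 2]; total = 14

14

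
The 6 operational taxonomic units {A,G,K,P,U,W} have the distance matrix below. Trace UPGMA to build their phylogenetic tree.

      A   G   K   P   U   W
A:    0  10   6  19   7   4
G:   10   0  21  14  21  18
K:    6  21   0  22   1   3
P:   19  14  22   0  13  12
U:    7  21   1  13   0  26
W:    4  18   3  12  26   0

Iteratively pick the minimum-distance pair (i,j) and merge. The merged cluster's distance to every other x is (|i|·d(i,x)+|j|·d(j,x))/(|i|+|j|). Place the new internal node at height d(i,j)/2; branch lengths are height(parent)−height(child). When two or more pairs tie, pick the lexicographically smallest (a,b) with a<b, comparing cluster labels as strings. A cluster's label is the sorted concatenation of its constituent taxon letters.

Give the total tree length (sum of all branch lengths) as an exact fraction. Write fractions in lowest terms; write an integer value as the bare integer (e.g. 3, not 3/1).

iteration 1: select K,U (d=1); attach at lengths (1/2, 1/2); label the merged cluster KU
  updated: d(A,KU)=13/2, d(G,KU)=21, d(KU,P)=35/2, d(KU,W)=29/2
iteration 2: select A,W (d=4); attach at lengths (2, 2); label the merged cluster AW
  updated: d(AW,G)=14, d(AW,KU)=21/2, d(AW,P)=31/2
iteration 3: select AW,KU (d=21/2); attach at lengths (13/4, 19/4); label the merged cluster AKUW
  updated: d(AKUW,G)=35/2, d(AKUW,P)=33/2
iteration 4: select G,P (d=14); attach at lengths (7, 7); label the merged cluster GP
  updated: d(AKUW,GP)=17
iteration 5: select AKUW,GP (d=17); attach at lengths (13/4, 3/2); label the merged cluster AGKPUW
final tree: (((A:2,W:2):13/4,(K:1/2,U:1/2):19/4):13/4,(G:7,P:7):3/2)
total length: 127/4

127/4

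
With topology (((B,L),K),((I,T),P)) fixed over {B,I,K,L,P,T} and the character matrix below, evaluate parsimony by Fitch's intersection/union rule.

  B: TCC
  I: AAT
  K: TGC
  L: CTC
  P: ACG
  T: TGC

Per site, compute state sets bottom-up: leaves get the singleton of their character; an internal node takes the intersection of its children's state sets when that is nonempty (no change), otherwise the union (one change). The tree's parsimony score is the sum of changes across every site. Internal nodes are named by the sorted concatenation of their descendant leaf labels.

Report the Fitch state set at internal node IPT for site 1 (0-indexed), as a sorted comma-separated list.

site 0, node BL: B={T} ∪ L={C} → {C,T} (+1)
site 0, node BKL: BL={C,T} ∩ K={T} → {T} (+0)
site 0, node IT: I={A} ∪ T={T} → {A,T} (+1)
site 0, node IPT: IT={A,T} ∩ P={A} → {A} (+0)
site 0, node BIKLPT: BKL={T} ∪ IPT={A} → {A,T} (+1)
site 1, node BL: B={C} ∪ L={T} → {C,T} (+1)
site 1, node BKL: BL={C,T} ∪ K={G} → {C,G,T} (+1)
site 1, node IT: I={A} ∪ T={G} → {A,G} (+1)
site 1, node IPT: IT={A,G} ∪ P={C} → {A,C,G} (+1)
site 1, node BIKLPT: BKL={C,G,T} ∩ IPT={A,C,G} → {C,G} (+0)
site 2, node BL: B={C} ∩ L={C} → {C} (+0)
site 2, node BKL: BL={C} ∩ K={C} → {C} (+0)
site 2, node IT: I={T} ∪ T={C} → {C,T} (+1)
site 2, node IPT: IT={C,T} ∪ P={G} → {C,G,T} (+1)
site 2, node BIKLPT: BKL={C} ∩ IPT={C,G,T} → {C} (+0)
per-site changes: [3, 4, 2]; total = 9

A,C,G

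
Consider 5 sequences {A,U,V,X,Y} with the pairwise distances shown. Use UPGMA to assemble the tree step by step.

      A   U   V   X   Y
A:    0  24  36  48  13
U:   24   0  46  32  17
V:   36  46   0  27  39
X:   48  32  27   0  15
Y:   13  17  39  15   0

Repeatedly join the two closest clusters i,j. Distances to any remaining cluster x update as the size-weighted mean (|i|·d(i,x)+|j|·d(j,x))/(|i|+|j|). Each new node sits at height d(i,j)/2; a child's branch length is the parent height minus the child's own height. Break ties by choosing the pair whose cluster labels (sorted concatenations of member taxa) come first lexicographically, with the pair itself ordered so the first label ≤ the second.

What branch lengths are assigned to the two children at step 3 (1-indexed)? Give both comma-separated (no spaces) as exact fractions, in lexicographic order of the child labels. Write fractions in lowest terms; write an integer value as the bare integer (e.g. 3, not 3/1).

27/2,27/2

step 1: merge (A,Y) at d=13; branch lengths A→13/2, Y→13/2; new cluster AY
  updated: d(AY,U)=41/2, d(AY,V)=75/2, d(AY,X)=63/2
step 2: merge (AY,U) at d=41/2; branch lengths AY→15/4, U→41/4; new cluster AUY
  updated: d(AUY,V)=121/3, d(AUY,X)=95/3
step 3: merge (V,X) at d=27; branch lengths V→27/2, X→27/2; new cluster VX
  updated: d(AUY,VX)=36
step 4: merge (AUY,VX) at d=36; branch lengths AUY→31/4, VX→9/2; new cluster AUVXY
final tree: (((A:13/2,Y:13/2):15/4,U:41/4):31/4,(V:27/2,X:27/2):9/2)
total length: 265/4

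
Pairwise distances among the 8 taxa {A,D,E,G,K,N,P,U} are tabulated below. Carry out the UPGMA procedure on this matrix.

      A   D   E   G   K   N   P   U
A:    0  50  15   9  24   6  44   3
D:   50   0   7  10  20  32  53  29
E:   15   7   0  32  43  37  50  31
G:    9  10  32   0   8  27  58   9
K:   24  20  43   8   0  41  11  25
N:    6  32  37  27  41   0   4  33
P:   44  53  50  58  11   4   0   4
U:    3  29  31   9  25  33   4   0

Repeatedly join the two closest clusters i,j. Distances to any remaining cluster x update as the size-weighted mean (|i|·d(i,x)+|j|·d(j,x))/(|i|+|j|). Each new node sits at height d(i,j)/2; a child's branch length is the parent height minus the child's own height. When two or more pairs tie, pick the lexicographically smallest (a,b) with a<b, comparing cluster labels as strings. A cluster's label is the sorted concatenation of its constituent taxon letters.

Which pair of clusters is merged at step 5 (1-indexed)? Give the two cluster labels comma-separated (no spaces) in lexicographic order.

1. join A+U (d=3) ⇒ AU; edges |A|=3/2, |U|=3/2
  updated: d(AU,D)=79/2, d(AU,E)=23, d(AU,G)=9, d(AU,K)=49/2, d(AU,N)=39/2, d(AU,P)=24
2. join N+P (d=4) ⇒ NP; edges |N|=2, |P|=2
  updated: d(AU,NP)=87/4, d(D,NP)=85/2, d(E,NP)=87/2, d(G,NP)=85/2, d(K,NP)=26
3. join D+E (d=7) ⇒ DE; edges |D|=7/2, |E|=7/2
  updated: d(AU,DE)=125/4, d(DE,G)=21, d(DE,K)=63/2, d(DE,NP)=43
4. join G+K (d=8) ⇒ GK; edges |G|=4, |K|=4
  updated: d(AU,GK)=67/4, d(DE,GK)=105/4, d(GK,NP)=137/4
5. join AU+GK (d=67/4) ⇒ AGKU; edges |AU|=55/8, |GK|=35/8
  updated: d(AGKU,DE)=115/4, d(AGKU,NP)=28
6. join AGKU+NP (d=28) ⇒ AGKNPU; edges |AGKU|=45/8, |NP|=12
  updated: d(AGKNPU,DE)=67/2
7. join AGKNPU+DE (d=67/2) ⇒ ADEGKNPU; edges |AGKNPU|=11/4, |DE|=53/4
final tree: ((((A:3/2,U:3/2):55/8,(G:4,K:4):35/8):45/8,(N:2,P:2):12):11/4,(D:7/2,E:7/2):53/4)
total length: 535/8

AU,GK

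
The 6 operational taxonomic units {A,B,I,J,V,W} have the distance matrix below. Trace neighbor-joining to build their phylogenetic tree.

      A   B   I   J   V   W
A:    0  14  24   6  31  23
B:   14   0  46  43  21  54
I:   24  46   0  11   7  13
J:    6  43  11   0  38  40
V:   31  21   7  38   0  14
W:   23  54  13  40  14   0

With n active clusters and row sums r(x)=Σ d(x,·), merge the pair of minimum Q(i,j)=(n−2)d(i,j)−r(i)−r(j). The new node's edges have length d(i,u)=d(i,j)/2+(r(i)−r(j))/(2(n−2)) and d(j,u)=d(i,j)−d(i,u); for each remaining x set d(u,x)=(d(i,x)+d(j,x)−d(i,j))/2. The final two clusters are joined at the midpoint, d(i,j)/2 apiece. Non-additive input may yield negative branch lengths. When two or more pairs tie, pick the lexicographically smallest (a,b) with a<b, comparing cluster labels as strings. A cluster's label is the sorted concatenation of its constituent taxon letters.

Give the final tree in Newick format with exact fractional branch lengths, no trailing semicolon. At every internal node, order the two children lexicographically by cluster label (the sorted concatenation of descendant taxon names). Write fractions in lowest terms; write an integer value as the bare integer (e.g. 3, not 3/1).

(((((A:-3,B:17):7,J:21/2):193/16,I:-21/16):69/16,V:59/16):165/32,W:165/32)

step 1: merge (A,B) at d=14, Q=-220; branch lengths A→-3, B→17; new cluster AB
  updated: d(AB,I)=28, d(AB,J)=35/2, d(AB,V)=19, d(AB,W)=63/2
step 2: merge (AB,J) at d=35/2, Q=-150; branch lengths AB→7, J→21/2; new cluster ABJ
  updated: d(ABJ,I)=43/4, d(ABJ,V)=79/4, d(ABJ,W)=27
step 3: merge (ABJ,I) at d=43/4, Q=-267/4; branch lengths ABJ→193/16, I→-21/16; new cluster ABIJ
  updated: d(ABIJ,V)=8, d(ABIJ,W)=117/8
step 4: merge (ABIJ,V) at d=8, Q=-293/8; branch lengths ABIJ→69/16, V→59/16; new cluster ABIJV
  updated: d(ABIJV,W)=165/16
step 5: merge (ABIJV,W) at d=165/16; branch lengths ABIJV→165/32, W→165/32; new cluster ABIJVW
final tree: (((((A:-3,B:17):7,J:21/2):193/16,I:-21/16):69/16,V:59/16):165/32,W:165/32)
total length: 969/16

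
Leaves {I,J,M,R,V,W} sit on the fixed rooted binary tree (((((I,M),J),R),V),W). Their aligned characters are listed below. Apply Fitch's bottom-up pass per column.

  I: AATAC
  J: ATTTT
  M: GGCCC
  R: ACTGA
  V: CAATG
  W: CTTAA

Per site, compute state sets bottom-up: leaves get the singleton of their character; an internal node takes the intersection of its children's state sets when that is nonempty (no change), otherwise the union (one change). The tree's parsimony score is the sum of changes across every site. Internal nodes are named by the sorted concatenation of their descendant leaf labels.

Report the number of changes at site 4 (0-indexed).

IM@0: {A} ∪ {G} = {A,G} (union, +1)
IJM@0: {A,G} ∩ {A} = {A} (intersection, +0)
IJMR@0: {A} ∩ {A} = {A} (intersection, +0)
IJMRV@0: {A} ∪ {C} = {A,C} (union, +1)
IJMRVW@0: {A,C} ∩ {C} = {C} (intersection, +0)
IM@1: {A} ∪ {G} = {A,G} (union, +1)
IJM@1: {A,G} ∪ {T} = {A,G,T} (union, +1)
IJMR@1: {A,G,T} ∪ {C} = {A,C,G,T} (union, +1)
IJMRV@1: {A,C,G,T} ∩ {A} = {A} (intersection, +0)
IJMRVW@1: {A} ∪ {T} = {A,T} (union, +1)
IM@2: {T} ∪ {C} = {C,T} (union, +1)
IJM@2: {C,T} ∩ {T} = {T} (intersection, +0)
IJMR@2: {T} ∩ {T} = {T} (intersection, +0)
IJMRV@2: {T} ∪ {A} = {A,T} (union, +1)
IJMRVW@2: {A,T} ∩ {T} = {T} (intersection, +0)
IM@3: {A} ∪ {C} = {A,C} (union, +1)
IJM@3: {A,C} ∪ {T} = {A,C,T} (union, +1)
IJMR@3: {A,C,T} ∪ {G} = {A,C,G,T} (union, +1)
IJMRV@3: {A,C,G,T} ∩ {T} = {T} (intersection, +0)
IJMRVW@3: {T} ∪ {A} = {A,T} (union, +1)
IM@4: {C} ∩ {C} = {C} (intersection, +0)
IJM@4: {C} ∪ {T} = {C,T} (union, +1)
IJMR@4: {C,T} ∪ {A} = {A,C,T} (union, +1)
IJMRV@4: {A,C,T} ∪ {G} = {A,C,G,T} (union, +1)
IJMRVW@4: {A,C,G,T} ∩ {A} = {A} (intersection, +0)
per-site changes: [2, 4, 2, 4, 3]; total = 15

3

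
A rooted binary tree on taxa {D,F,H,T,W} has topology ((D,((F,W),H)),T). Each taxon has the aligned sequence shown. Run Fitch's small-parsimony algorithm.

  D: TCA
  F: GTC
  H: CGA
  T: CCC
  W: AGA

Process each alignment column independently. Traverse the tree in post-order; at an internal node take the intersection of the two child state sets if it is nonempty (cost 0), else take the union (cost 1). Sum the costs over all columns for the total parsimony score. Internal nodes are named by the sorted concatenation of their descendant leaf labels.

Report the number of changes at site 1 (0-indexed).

site 0, node FW: F={G} ∪ W={A} → {A,G} (+1)
site 0, node FHW: FW={A,G} ∪ H={C} → {A,C,G} (+1)
site 0, node DFHW: D={T} ∪ FHW={A,C,G} → {A,C,G,T} (+1)
site 0, node DFHTW: DFHW={A,C,G,T} ∩ T={C} → {C} (+0)
site 1, node FW: F={T} ∪ W={G} → {G,T} (+1)
site 1, node FHW: FW={G,T} ∩ H={G} → {G} (+0)
site 1, node DFHW: D={C} ∪ FHW={G} → {C,G} (+1)
site 1, node DFHTW: DFHW={C,G} ∩ T={C} → {C} (+0)
site 2, node FW: F={C} ∪ W={A} → {A,C} (+1)
site 2, node FHW: FW={A,C} ∩ H={A} → {A} (+0)
site 2, node DFHW: D={A} ∩ FHW={A} → {A} (+0)
site 2, node DFHTW: DFHW={A} ∪ T={C} → {A,C} (+1)
per-site changes: [3, 2, 2]; total = 7

2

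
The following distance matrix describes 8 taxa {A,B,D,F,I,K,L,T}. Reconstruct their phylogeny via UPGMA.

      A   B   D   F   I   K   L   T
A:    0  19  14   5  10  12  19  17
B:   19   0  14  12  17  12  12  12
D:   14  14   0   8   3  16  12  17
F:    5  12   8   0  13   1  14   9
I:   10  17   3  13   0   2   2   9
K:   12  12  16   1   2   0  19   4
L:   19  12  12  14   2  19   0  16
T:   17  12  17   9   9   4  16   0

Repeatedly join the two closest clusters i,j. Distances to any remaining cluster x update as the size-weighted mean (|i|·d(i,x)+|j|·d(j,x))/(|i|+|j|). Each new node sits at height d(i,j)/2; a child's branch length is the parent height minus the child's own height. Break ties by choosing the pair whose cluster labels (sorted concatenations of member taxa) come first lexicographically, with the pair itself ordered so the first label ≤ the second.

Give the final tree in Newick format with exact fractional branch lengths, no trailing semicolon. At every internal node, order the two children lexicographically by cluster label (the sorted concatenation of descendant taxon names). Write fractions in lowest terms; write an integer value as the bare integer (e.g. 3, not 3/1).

(((A:17/3,((F:1/2,K:1/2):11/4,T:13/4):29/12):7/8,(D:15/4,(I:1,L:1):11/4):67/24):11/24,B:7)

step 1: merge (F,K) at d=1; branch lengths F→1/2, K→1/2; new cluster FK
  updated: d(A,FK)=17/2, d(B,FK)=12, d(D,FK)=12, d(FK,I)=15/2, d(FK,L)=33/2, d(FK,T)=13/2
step 2: merge (I,L) at d=2; branch lengths I→1, L→1; new cluster IL
  updated: d(A,IL)=29/2, d(B,IL)=29/2, d(D,IL)=15/2, d(FK,IL)=12, d(IL,T)=25/2
step 3: merge (FK,T) at d=13/2; branch lengths FK→11/4, T→13/4; new cluster FKT
  updated: d(A,FKT)=34/3, d(B,FKT)=12, d(D,FKT)=41/3, d(FKT,IL)=73/6
step 4: merge (D,IL) at d=15/2; branch lengths D→15/4, IL→11/4; new cluster DIL
  updated: d(A,DIL)=43/3, d(B,DIL)=43/3, d(DIL,FKT)=38/3
step 5: merge (A,FKT) at d=34/3; branch lengths A→17/3, FKT→29/12; new cluster AFKT
  updated: d(AFKT,B)=55/4, d(AFKT,DIL)=157/12
step 6: merge (AFKT,DIL) at d=157/12; branch lengths AFKT→7/8, DIL→67/24; new cluster ADFIKLT
  updated: d(ADFIKLT,B)=14
step 7: merge (ADFIKLT,B) at d=14; branch lengths ADFIKLT→11/24, B→7; new cluster ABDFIKLT
final tree: (((A:17/3,((F:1/2,K:1/2):11/4,T:13/4):29/12):7/8,(D:15/4,(I:1,L:1):11/4):67/24):11/24,B:7)
total length: 833/24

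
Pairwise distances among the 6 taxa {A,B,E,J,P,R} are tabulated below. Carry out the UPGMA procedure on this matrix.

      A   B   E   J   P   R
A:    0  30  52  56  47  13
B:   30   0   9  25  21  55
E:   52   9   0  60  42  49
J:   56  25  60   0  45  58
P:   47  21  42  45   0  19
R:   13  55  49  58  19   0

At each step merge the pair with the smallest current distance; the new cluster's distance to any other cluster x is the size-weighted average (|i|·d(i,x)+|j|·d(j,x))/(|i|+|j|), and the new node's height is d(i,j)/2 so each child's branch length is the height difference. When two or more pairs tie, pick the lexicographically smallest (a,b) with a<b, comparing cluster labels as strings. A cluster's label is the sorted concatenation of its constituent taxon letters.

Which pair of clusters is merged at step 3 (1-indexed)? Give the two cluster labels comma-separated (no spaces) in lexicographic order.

step 1: merge (B,E) at d=9; branch lengths B→9/2, E→9/2; new cluster BE
  updated: d(A,BE)=41, d(BE,J)=85/2, d(BE,P)=63/2, d(BE,R)=52
step 2: merge (A,R) at d=13; branch lengths A→13/2, R→13/2; new cluster AR
  updated: d(AR,BE)=93/2, d(AR,J)=57, d(AR,P)=33
step 3: merge (BE,P) at d=63/2; branch lengths BE→45/4, P→63/4; new cluster BEP
  updated: d(AR,BEP)=42, d(BEP,J)=130/3
step 4: merge (AR,BEP) at d=42; branch lengths AR→29/2, BEP→21/4; new cluster ABEPR
  updated: d(ABEPR,J)=244/5
step 5: merge (ABEPR,J) at d=244/5; branch lengths ABEPR→17/5, J→122/5; new cluster ABEJPR
final tree: (((A:13/2,R:13/2):29/2,((B:9/2,E:9/2):45/4,P:63/4):21/4):17/5,J:122/5)
total length: 1931/20

BE,P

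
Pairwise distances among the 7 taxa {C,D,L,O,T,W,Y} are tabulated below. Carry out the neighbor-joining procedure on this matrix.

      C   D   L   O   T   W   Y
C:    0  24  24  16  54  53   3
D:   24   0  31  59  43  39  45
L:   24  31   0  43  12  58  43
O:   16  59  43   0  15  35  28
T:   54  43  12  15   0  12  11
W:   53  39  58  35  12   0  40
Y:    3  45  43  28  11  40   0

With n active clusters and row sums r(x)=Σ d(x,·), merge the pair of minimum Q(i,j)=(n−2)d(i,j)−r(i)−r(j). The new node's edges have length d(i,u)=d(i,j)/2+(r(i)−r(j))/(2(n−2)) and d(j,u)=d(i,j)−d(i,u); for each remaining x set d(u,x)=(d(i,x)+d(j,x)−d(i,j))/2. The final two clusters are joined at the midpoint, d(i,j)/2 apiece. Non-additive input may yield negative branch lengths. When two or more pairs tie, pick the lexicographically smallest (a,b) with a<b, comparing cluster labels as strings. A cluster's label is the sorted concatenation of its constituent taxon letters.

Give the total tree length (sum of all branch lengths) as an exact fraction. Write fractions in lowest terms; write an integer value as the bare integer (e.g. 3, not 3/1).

step 1: merge (C,Y) at d=3, Q=-329; branch lengths C→19/10, Y→11/10; new cluster CY
  updated: d(CY,D)=33, d(CY,L)=32, d(CY,O)=41/2, d(CY,T)=31, d(CY,W)=45
step 2: merge (D,L) at d=31, Q=-257; branch lengths D→153/8, L→95/8; new cluster DL
  updated: d(CY,DL)=17, d(DL,O)=71/2, d(DL,T)=12, d(DL,W)=33
step 3: merge (CY,DL) at d=17, Q=-160; branch lengths CY→67/6, DL→35/6; new cluster CDLY
  updated: d(CDLY,O)=39/2, d(CDLY,T)=13, d(CDLY,W)=61/2
step 4: merge (CDLY,O) at d=39/2, Q=-187/2; branch lengths CDLY→65/8, O→91/8; new cluster CDLOY
  updated: d(CDLOY,T)=17/4, d(CDLOY,W)=23
step 5: merge (CDLOY,T) at d=17/4, Q=-157/4; branch lengths CDLOY→61/8, T→-27/8; new cluster CDLOTY
  updated: d(CDLOTY,W)=123/8
step 6: merge (CDLOTY,W) at d=123/8; branch lengths CDLOTY→123/16, W→123/16; new cluster CDLOTWY
final tree: (((((C:19/10,Y:11/10):67/6,(D:153/8,L:95/8):35/6):65/8,O:91/8):61/8,T:-27/8):123/16,W:123/16)
total length: 721/8

721/8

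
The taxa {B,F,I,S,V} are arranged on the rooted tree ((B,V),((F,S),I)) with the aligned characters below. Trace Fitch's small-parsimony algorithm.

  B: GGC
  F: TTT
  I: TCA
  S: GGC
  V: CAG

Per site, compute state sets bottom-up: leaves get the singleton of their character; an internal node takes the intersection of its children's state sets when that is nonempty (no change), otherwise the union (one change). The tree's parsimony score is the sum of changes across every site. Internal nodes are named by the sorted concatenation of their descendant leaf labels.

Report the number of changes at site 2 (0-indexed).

[col 0] BV: children B:{G}, V:{C} ∪→ {C,G}; cost 1
[col 0] FS: children F:{T}, S:{G} ∪→ {G,T}; cost 1
[col 0] FIS: children FS:{G,T}, I:{T} ∩→ {T}; cost 0
[col 0] BFISV: children BV:{C,G}, FIS:{T} ∪→ {C,G,T}; cost 1
[col 1] BV: children B:{G}, V:{A} ∪→ {A,G}; cost 1
[col 1] FS: children F:{T}, S:{G} ∪→ {G,T}; cost 1
[col 1] FIS: children FS:{G,T}, I:{C} ∪→ {C,G,T}; cost 1
[col 1] BFISV: children BV:{A,G}, FIS:{C,G,T} ∩→ {G}; cost 0
[col 2] BV: children B:{C}, V:{G} ∪→ {C,G}; cost 1
[col 2] FS: children F:{T}, S:{C} ∪→ {C,T}; cost 1
[col 2] FIS: children FS:{C,T}, I:{A} ∪→ {A,C,T}; cost 1
[col 2] BFISV: children BV:{C,G}, FIS:{A,C,T} ∩→ {C}; cost 0
per-site changes: [3, 3, 3]; total = 9

3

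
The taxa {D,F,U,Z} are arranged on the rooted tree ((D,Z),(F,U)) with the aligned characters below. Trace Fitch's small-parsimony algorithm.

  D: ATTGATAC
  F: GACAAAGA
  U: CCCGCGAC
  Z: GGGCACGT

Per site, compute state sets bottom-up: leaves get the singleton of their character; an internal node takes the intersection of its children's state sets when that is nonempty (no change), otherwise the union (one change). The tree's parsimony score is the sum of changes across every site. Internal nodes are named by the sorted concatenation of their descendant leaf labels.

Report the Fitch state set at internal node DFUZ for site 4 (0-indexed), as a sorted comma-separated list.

DZ@0: {A} ∪ {G} = {A,G} (union, +1)
FU@0: {G} ∪ {C} = {C,G} (union, +1)
DFUZ@0: {A,G} ∩ {C,G} = {G} (intersection, +0)
DZ@1: {T} ∪ {G} = {G,T} (union, +1)
FU@1: {A} ∪ {C} = {A,C} (union, +1)
DFUZ@1: {G,T} ∪ {A,C} = {A,C,G,T} (union, +1)
DZ@2: {T} ∪ {G} = {G,T} (union, +1)
FU@2: {C} ∩ {C} = {C} (intersection, +0)
DFUZ@2: {G,T} ∪ {C} = {C,G,T} (union, +1)
DZ@3: {G} ∪ {C} = {C,G} (union, +1)
FU@3: {A} ∪ {G} = {A,G} (union, +1)
DFUZ@3: {C,G} ∩ {A,G} = {G} (intersection, +0)
DZ@4: {A} ∩ {A} = {A} (intersection, +0)
FU@4: {A} ∪ {C} = {A,C} (union, +1)
DFUZ@4: {A} ∩ {A,C} = {A} (intersection, +0)
DZ@5: {T} ∪ {C} = {C,T} (union, +1)
FU@5: {A} ∪ {G} = {A,G} (union, +1)
DFUZ@5: {C,T} ∪ {A,G} = {A,C,G,T} (union, +1)
DZ@6: {A} ∪ {G} = {A,G} (union, +1)
FU@6: {G} ∪ {A} = {A,G} (union, +1)
DFUZ@6: {A,G} ∩ {A,G} = {A,G} (intersection, +0)
DZ@7: {C} ∪ {T} = {C,T} (union, +1)
FU@7: {A} ∪ {C} = {A,C} (union, +1)
DFUZ@7: {C,T} ∩ {A,C} = {C} (intersection, +0)
per-site changes: [2, 3, 2, 2, 1, 3, 2, 2]; total = 17

A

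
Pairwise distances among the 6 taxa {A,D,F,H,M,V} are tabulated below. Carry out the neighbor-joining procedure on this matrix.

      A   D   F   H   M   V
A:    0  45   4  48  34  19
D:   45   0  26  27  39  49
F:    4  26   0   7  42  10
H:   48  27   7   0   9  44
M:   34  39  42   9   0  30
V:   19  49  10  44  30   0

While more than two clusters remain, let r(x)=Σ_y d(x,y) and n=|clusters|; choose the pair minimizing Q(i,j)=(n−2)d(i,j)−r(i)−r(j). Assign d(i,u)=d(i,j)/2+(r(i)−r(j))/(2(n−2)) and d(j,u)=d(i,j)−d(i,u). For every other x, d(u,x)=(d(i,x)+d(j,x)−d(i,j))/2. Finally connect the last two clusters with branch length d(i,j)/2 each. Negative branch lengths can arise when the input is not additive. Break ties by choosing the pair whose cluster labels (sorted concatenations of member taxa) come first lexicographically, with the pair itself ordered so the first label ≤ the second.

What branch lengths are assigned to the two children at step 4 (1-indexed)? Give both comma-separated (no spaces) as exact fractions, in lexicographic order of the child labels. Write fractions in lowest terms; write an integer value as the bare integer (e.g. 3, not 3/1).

23/8,113/8

1. join H+M (d=9, Q=-253) ⇒ HM; edges |H|=17/8, |M|=55/8
  updated: d(A,HM)=73/2, d(D,HM)=57/2, d(F,HM)=20, d(HM,V)=65/2
2. join D+HM (d=57/2, Q=-361/2) ⇒ DHM; edges |D|=233/12, |HM|=109/12
  updated: d(A,DHM)=53/2, d(DHM,F)=35/4, d(DHM,V)=53/2
3. join A+V (d=19, Q=-67) ⇒ AV; edges |A|=8, |V|=11
  updated: d(AV,DHM)=17, d(AV,F)=-5/2
4. join AV+DHM (d=17, Q=-93/4) ⇒ ADHMV; edges |AV|=23/8, |DHM|=113/8
  updated: d(ADHMV,F)=-43/8
5. join ADHMV+F (d=-43/8) ⇒ ADFHMV; edges |ADHMV|=-43/16, |F|=-43/16
final tree: (((A:8,V:11):23/8,(D:233/12,(H:17/8,M:55/8):109/12):113/8):-43/16,F:-43/16)
total length: 545/8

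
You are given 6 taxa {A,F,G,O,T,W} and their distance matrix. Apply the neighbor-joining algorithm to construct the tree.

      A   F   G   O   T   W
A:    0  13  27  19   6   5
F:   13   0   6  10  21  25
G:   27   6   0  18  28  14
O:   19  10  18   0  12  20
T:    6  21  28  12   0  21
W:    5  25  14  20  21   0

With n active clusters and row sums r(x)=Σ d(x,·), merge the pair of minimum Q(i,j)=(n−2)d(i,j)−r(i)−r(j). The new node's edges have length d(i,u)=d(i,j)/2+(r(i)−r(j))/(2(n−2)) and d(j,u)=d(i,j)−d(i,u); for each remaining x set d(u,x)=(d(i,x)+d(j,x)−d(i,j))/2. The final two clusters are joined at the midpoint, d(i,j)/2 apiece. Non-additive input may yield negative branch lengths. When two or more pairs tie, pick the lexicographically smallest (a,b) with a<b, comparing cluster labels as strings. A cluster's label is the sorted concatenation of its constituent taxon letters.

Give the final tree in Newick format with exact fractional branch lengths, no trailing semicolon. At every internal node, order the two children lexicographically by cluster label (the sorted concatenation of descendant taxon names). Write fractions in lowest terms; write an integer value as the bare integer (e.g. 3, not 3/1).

(((A:-21/16,W:101/16):79/16,((F:3/4,G:21/4):37/6,O:29/6):83/16):97/32,T:97/32)

step 1: merge (F,G) at d=6, Q=-144; branch lengths F→3/4, G→21/4; new cluster FG
  updated: d(A,FG)=17, d(FG,O)=11, d(FG,T)=43/2, d(FG,W)=33/2
step 2: merge (FG,O) at d=11, Q=-95; branch lengths FG→37/6, O→29/6; new cluster FGO
  updated: d(A,FGO)=25/2, d(FGO,T)=45/4, d(FGO,W)=51/4
step 3: merge (A,W) at d=5, Q=-209/4; branch lengths A→-21/16, W→101/16; new cluster AW
  updated: d(AW,FGO)=81/8, d(AW,T)=11
step 4: merge (AW,FGO) at d=81/8, Q=-259/8; branch lengths AW→79/16, FGO→83/16; new cluster AFGOW
  updated: d(AFGOW,T)=97/16
step 5: merge (AFGOW,T) at d=97/16; branch lengths AFGOW→97/32, T→97/32; new cluster AFGOTW
final tree: (((A:-21/16,W:101/16):79/16,((F:3/4,G:21/4):37/6,O:29/6):83/16):97/32,T:97/32)
total length: 611/16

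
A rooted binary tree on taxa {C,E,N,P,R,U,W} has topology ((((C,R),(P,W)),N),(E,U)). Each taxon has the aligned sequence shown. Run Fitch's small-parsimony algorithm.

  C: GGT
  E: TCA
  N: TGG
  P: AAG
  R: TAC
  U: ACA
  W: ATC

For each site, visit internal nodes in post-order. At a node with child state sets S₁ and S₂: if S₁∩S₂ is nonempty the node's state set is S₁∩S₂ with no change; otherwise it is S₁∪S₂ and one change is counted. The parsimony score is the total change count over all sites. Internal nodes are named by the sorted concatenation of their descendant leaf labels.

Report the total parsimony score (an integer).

11

[col 0] CR: children C:{G}, R:{T} ∪→ {G,T}; cost 1
[col 0] PW: children P:{A}, W:{A} ∩→ {A}; cost 0
[col 0] CPRW: children CR:{G,T}, PW:{A} ∪→ {A,G,T}; cost 1
[col 0] CNPRW: children CPRW:{A,G,T}, N:{T} ∩→ {T}; cost 0
[col 0] EU: children E:{T}, U:{A} ∪→ {A,T}; cost 1
[col 0] CENPRUW: children CNPRW:{T}, EU:{A,T} ∩→ {T}; cost 0
[col 1] CR: children C:{G}, R:{A} ∪→ {A,G}; cost 1
[col 1] PW: children P:{A}, W:{T} ∪→ {A,T}; cost 1
[col 1] CPRW: children CR:{A,G}, PW:{A,T} ∩→ {A}; cost 0
[col 1] CNPRW: children CPRW:{A}, N:{G} ∪→ {A,G}; cost 1
[col 1] EU: children E:{C}, U:{C} ∩→ {C}; cost 0
[col 1] CENPRUW: children CNPRW:{A,G}, EU:{C} ∪→ {A,C,G}; cost 1
[col 2] CR: children C:{T}, R:{C} ∪→ {C,T}; cost 1
[col 2] PW: children P:{G}, W:{C} ∪→ {C,G}; cost 1
[col 2] CPRW: children CR:{C,T}, PW:{C,G} ∩→ {C}; cost 0
[col 2] CNPRW: children CPRW:{C}, N:{G} ∪→ {C,G}; cost 1
[col 2] EU: children E:{A}, U:{A} ∩→ {A}; cost 0
[col 2] CENPRUW: children CNPRW:{C,G}, EU:{A} ∪→ {A,C,G}; cost 1
per-site changes: [3, 4, 4]; total = 11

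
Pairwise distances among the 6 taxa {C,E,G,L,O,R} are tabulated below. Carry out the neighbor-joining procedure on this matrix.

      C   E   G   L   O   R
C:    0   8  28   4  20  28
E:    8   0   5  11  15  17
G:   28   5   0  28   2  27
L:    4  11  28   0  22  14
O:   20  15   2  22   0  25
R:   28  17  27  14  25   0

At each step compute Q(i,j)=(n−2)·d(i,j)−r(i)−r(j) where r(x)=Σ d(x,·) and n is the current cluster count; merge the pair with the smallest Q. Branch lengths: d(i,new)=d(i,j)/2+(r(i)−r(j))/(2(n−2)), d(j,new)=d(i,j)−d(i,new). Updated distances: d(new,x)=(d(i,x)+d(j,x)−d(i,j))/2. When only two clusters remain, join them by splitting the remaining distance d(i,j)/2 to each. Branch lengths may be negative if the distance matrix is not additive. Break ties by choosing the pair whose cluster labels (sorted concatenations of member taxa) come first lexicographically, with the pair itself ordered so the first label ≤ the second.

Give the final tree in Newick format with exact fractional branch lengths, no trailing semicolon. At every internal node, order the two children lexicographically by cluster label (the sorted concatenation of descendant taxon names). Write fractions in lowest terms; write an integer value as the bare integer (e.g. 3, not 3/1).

((((C:11/3,L:1/3):25/4,R:51/4):15/4,E:-1):5,(G:7/4,O:1/4):5)

1. join G+O (d=2, Q=-166) ⇒ GO; edges |G|=7/4, |O|=1/4
  updated: d(C,GO)=23, d(E,GO)=9, d(GO,L)=24, d(GO,R)=25
2. join C+L (d=4, Q=-104) ⇒ CL; edges |C|=11/3, |L|=1/3
  updated: d(CL,E)=15/2, d(CL,GO)=43/2, d(CL,R)=19
3. join CL+R (d=19, Q=-71) ⇒ CLR; edges |CL|=25/4, |R|=51/4
  updated: d(CLR,E)=11/4, d(CLR,GO)=55/4
4. join CLR+E (d=11/4, Q=-51/2) ⇒ CELR; edges |CLR|=15/4, |E|=-1
  updated: d(CELR,GO)=10
5. join CELR+GO (d=10) ⇒ CEGLOR; edges |CELR|=5, |GO|=5
final tree: ((((C:11/3,L:1/3):25/4,R:51/4):15/4,E:-1):5,(G:7/4,O:1/4):5)
total length: 151/4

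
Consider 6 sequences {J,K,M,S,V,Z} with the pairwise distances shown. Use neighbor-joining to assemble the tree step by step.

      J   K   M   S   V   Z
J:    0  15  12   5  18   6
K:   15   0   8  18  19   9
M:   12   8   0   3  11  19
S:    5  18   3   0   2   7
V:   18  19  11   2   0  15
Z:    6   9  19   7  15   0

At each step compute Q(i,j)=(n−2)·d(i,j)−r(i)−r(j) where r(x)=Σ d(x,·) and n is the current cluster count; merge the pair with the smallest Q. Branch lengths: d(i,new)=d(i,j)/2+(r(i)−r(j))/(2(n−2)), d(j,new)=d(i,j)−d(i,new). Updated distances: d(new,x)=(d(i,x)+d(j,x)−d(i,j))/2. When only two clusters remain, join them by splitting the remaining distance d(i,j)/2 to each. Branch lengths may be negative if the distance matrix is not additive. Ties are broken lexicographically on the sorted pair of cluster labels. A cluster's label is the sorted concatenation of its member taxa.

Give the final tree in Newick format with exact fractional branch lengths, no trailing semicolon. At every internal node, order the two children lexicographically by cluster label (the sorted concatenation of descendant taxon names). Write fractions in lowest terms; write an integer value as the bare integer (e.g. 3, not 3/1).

(((J:59/16,Z:37/16):49/16,K:95/16):61/32,(M:19/6,(S:-11/4,V:19/4):17/6):61/32)

iteration 1: select S,V (d=2, Q=-92); attach at lengths (-11/4, 19/4); label the merged cluster SV
  updated: d(J,SV)=21/2, d(K,SV)=35/2, d(M,SV)=6, d(SV,Z)=10
iteration 2: select M,SV (d=6, Q=-71); attach at lengths (19/6, 17/6); label the merged cluster MSV
  updated: d(J,MSV)=33/4, d(K,MSV)=39/4, d(MSV,Z)=23/2
iteration 3: select J,Z (d=6, Q=-175/4); attach at lengths (59/16, 37/16); label the merged cluster JZ
  updated: d(JZ,K)=9, d(JZ,MSV)=55/8
iteration 4: select JZ,K (d=9, Q=-205/8); attach at lengths (49/16, 95/16); label the merged cluster JKZ
  updated: d(JKZ,MSV)=61/16
iteration 5: select JKZ,MSV (d=61/16); attach at lengths (61/32, 61/32); label the merged cluster JKMSVZ
final tree: (((J:59/16,Z:37/16):49/16,K:95/16):61/32,(M:19/6,(S:-11/4,V:19/4):17/6):61/32)
total length: 429/16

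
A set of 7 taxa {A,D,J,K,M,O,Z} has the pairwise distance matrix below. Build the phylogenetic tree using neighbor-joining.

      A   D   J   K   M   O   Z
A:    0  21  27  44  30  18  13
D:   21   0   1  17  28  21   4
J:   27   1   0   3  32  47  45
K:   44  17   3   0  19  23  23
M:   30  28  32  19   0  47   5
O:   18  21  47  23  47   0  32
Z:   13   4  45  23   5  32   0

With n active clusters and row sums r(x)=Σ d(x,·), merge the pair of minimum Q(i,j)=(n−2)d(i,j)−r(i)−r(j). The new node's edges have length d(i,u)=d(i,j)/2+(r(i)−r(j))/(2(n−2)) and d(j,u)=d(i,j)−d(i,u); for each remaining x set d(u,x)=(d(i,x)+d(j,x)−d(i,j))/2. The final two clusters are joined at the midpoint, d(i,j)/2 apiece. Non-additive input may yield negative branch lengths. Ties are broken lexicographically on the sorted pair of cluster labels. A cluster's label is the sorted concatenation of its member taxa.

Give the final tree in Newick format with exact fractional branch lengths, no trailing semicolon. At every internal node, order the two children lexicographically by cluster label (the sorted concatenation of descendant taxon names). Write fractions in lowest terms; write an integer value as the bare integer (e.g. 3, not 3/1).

((((A:73/12,O:143/12):71/8,(M:135/16,Z:-55/16):81/8):23/4,D:-5/2):5,(J:41/10,K:-11/10):5)

step 1: merge (J,K) at d=3, Q=-269; branch lengths J→41/10, K→-11/10; new cluster JK
  updated: d(A,JK)=34, d(D,JK)=15/2, d(JK,M)=24, d(JK,O)=67/2, d(JK,Z)=65/2
step 2: merge (M,Z) at d=5, Q=-401/2; branch lengths M→135/16, Z→-55/16; new cluster MZ
  updated: d(A,MZ)=19, d(D,MZ)=27/2, d(JK,MZ)=103/4, d(MZ,O)=37
step 3: merge (A,O) at d=18, Q=-295/2; branch lengths A→73/12, O→143/12; new cluster AO
  updated: d(AO,D)=12, d(AO,JK)=99/4, d(AO,MZ)=19
step 4: merge (AO,MZ) at d=19, Q=-76; branch lengths AO→71/8, MZ→81/8; new cluster AMOZ
  updated: d(AMOZ,D)=13/4, d(AMOZ,JK)=63/4
step 5: merge (AMOZ,D) at d=13/4, Q=-53/2; branch lengths AMOZ→23/4, D→-5/2; new cluster ADMOZ
  updated: d(ADMOZ,JK)=10
step 6: merge (ADMOZ,JK) at d=10; branch lengths ADMOZ→5, JK→5; new cluster ADJKMOZ
final tree: ((((A:73/12,O:143/12):71/8,(M:135/16,Z:-55/16):81/8):23/4,D:-5/2):5,(J:41/10,K:-11/10):5)
total length: 233/4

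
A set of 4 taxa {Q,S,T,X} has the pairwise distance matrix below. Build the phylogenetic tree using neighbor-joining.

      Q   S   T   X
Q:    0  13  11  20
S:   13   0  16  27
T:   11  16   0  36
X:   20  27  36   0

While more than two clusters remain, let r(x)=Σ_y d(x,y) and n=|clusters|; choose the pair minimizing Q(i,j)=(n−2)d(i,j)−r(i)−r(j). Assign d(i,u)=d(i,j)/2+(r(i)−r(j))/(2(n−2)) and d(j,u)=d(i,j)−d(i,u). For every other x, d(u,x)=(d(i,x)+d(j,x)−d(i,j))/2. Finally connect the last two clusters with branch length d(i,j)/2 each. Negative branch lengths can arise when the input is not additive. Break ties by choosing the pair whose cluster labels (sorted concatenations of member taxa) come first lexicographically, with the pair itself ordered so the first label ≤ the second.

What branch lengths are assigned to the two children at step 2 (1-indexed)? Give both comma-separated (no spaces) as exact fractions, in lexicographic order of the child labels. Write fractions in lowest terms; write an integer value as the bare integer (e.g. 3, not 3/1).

15/4,25/4

iteration 1: select Q,X (d=20, Q=-87); attach at lengths (1/4, 79/4); label the merged cluster QX
  updated: d(QX,S)=10, d(QX,T)=27/2
iteration 2: select QX,S (d=10, Q=-79/2); attach at lengths (15/4, 25/4); label the merged cluster QSX
  updated: d(QSX,T)=39/4
iteration 3: select QSX,T (d=39/4); attach at lengths (39/8, 39/8); label the merged cluster QSTX
final tree: (((Q:1/4,X:79/4):15/4,S:25/4):39/8,T:39/8)
total length: 159/4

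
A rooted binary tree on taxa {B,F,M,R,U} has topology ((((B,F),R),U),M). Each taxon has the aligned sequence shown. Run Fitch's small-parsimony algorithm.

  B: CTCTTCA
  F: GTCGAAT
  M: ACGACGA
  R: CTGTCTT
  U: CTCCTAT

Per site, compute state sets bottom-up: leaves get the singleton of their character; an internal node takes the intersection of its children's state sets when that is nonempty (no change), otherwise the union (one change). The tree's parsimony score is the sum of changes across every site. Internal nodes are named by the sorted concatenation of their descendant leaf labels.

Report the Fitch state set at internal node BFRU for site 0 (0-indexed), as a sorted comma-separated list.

C

site 0, node BF: B={C} ∪ F={G} → {C,G} (+1)
site 0, node BFR: BF={C,G} ∩ R={C} → {C} (+0)
site 0, node BFRU: BFR={C} ∩ U={C} → {C} (+0)
site 0, node BFMRU: BFRU={C} ∪ M={A} → {A,C} (+1)
site 1, node BF: B={T} ∩ F={T} → {T} (+0)
site 1, node BFR: BF={T} ∩ R={T} → {T} (+0)
site 1, node BFRU: BFR={T} ∩ U={T} → {T} (+0)
site 1, node BFMRU: BFRU={T} ∪ M={C} → {C,T} (+1)
site 2, node BF: B={C} ∩ F={C} → {C} (+0)
site 2, node BFR: BF={C} ∪ R={G} → {C,G} (+1)
site 2, node BFRU: BFR={C,G} ∩ U={C} → {C} (+0)
site 2, node BFMRU: BFRU={C} ∪ M={G} → {C,G} (+1)
site 3, node BF: B={T} ∪ F={G} → {G,T} (+1)
site 3, node BFR: BF={G,T} ∩ R={T} → {T} (+0)
site 3, node BFRU: BFR={T} ∪ U={C} → {C,T} (+1)
site 3, node BFMRU: BFRU={C,T} ∪ M={A} → {A,C,T} (+1)
site 4, node BF: B={T} ∪ F={A} → {A,T} (+1)
site 4, node BFR: BF={A,T} ∪ R={C} → {A,C,T} (+1)
site 4, node BFRU: BFR={A,C,T} ∩ U={T} → {T} (+0)
site 4, node BFMRU: BFRU={T} ∪ M={C} → {C,T} (+1)
site 5, node BF: B={C} ∪ F={A} → {A,C} (+1)
site 5, node BFR: BF={A,C} ∪ R={T} → {A,C,T} (+1)
site 5, node BFRU: BFR={A,C,T} ∩ U={A} → {A} (+0)
site 5, node BFMRU: BFRU={A} ∪ M={G} → {A,G} (+1)
site 6, node BF: B={A} ∪ F={T} → {A,T} (+1)
site 6, node BFR: BF={A,T} ∩ R={T} → {T} (+0)
site 6, node BFRU: BFR={T} ∩ U={T} → {T} (+0)
site 6, node BFMRU: BFRU={T} ∪ M={A} → {A,T} (+1)
per-site changes: [2, 1, 2, 3, 3, 3, 2]; total = 16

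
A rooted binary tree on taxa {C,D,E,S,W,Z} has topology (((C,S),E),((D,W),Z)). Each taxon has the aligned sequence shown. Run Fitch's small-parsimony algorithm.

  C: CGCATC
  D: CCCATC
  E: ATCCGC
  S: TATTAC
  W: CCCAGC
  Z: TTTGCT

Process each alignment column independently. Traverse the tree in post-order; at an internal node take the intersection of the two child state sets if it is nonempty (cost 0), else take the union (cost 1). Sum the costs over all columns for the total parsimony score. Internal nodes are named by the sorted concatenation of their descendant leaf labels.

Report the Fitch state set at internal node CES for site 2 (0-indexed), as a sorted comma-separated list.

[col 0] CS: children C:{C}, S:{T} ∪→ {C,T}; cost 1
[col 0] CES: children CS:{C,T}, E:{A} ∪→ {A,C,T}; cost 1
[col 0] DW: children D:{C}, W:{C} ∩→ {C}; cost 0
[col 0] DWZ: children DW:{C}, Z:{T} ∪→ {C,T}; cost 1
[col 0] CDESWZ: children CES:{A,C,T}, DWZ:{C,T} ∩→ {C,T}; cost 0
[col 1] CS: children C:{G}, S:{A} ∪→ {A,G}; cost 1
[col 1] CES: children CS:{A,G}, E:{T} ∪→ {A,G,T}; cost 1
[col 1] DW: children D:{C}, W:{C} ∩→ {C}; cost 0
[col 1] DWZ: children DW:{C}, Z:{T} ∪→ {C,T}; cost 1
[col 1] CDESWZ: children CES:{A,G,T}, DWZ:{C,T} ∩→ {T}; cost 0
[col 2] CS: children C:{C}, S:{T} ∪→ {C,T}; cost 1
[col 2] CES: children CS:{C,T}, E:{C} ∩→ {C}; cost 0
[col 2] DW: children D:{C}, W:{C} ∩→ {C}; cost 0
[col 2] DWZ: children DW:{C}, Z:{T} ∪→ {C,T}; cost 1
[col 2] CDESWZ: children CES:{C}, DWZ:{C,T} ∩→ {C}; cost 0
[col 3] CS: children C:{A}, S:{T} ∪→ {A,T}; cost 1
[col 3] CES: children CS:{A,T}, E:{C} ∪→ {A,C,T}; cost 1
[col 3] DW: children D:{A}, W:{A} ∩→ {A}; cost 0
[col 3] DWZ: children DW:{A}, Z:{G} ∪→ {A,G}; cost 1
[col 3] CDESWZ: children CES:{A,C,T}, DWZ:{A,G} ∩→ {A}; cost 0
[col 4] CS: children C:{T}, S:{A} ∪→ {A,T}; cost 1
[col 4] CES: children CS:{A,T}, E:{G} ∪→ {A,G,T}; cost 1
[col 4] DW: children D:{T}, W:{G} ∪→ {G,T}; cost 1
[col 4] DWZ: children DW:{G,T}, Z:{C} ∪→ {C,G,T}; cost 1
[col 4] CDESWZ: children CES:{A,G,T}, DWZ:{C,G,T} ∩→ {G,T}; cost 0
[col 5] CS: children C:{C}, S:{C} ∩→ {C}; cost 0
[col 5] CES: children CS:{C}, E:{C} ∩→ {C}; cost 0
[col 5] DW: children D:{C}, W:{C} ∩→ {C}; cost 0
[col 5] DWZ: children DW:{C}, Z:{T} ∪→ {C,T}; cost 1
[col 5] CDESWZ: children CES:{C}, DWZ:{C,T} ∩→ {C}; cost 0
per-site changes: [3, 3, 2, 3, 4, 1]; total = 16

C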